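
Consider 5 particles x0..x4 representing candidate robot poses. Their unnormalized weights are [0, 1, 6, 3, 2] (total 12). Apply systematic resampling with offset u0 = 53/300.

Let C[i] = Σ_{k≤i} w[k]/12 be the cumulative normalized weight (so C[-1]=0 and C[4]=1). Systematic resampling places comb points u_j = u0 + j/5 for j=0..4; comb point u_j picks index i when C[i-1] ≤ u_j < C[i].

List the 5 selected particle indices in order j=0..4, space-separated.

C = [0, 1/12, 7/12, 5/6, 1]
j=0: u_0=53/300 ∈ [1/12, 7/12) → index 2
j=1: u_1=113/300 ∈ [1/12, 7/12) → index 2
j=2: u_2=173/300 ∈ [1/12, 7/12) → index 2
j=3: u_3=233/300 ∈ [7/12, 5/6) → index 3
j=4: u_4=293/300 ∈ [5/6, 1) → index 4

2 2 2 3 4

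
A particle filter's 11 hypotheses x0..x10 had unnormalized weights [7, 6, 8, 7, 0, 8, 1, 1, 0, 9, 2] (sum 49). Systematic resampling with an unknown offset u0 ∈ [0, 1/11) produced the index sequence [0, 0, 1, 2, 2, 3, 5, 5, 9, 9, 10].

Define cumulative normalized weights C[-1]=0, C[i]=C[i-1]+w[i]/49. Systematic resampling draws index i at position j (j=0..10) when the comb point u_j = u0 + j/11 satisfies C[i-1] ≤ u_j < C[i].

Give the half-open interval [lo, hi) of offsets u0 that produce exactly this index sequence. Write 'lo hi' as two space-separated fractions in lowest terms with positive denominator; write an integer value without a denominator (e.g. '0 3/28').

27/539 4/77

C = [1/7, 13/49, 3/7, 4/7, 4/7, 36/49, 37/49, 38/49, 38/49, 47/49, 1]
j=0 picked index 0: u0 ∈ [0, 1/7)
j=1 picked index 0: u0 ∈ [-1/11, 4/77)
j=2 picked index 1: u0 ∈ [-3/77, 45/539)
j=3 picked index 2: u0 ∈ [-4/539, 12/77)
j=4 picked index 2: u0 ∈ [-53/539, 5/77)
j=5 picked index 3: u0 ∈ [-2/77, 9/77)
j=6 picked index 5: u0 ∈ [2/77, 102/539)
j=7 picked index 5: u0 ∈ [-5/77, 53/539)
j=8 picked index 9: u0 ∈ [26/539, 125/539)
j=9 picked index 9: u0 ∈ [-23/539, 76/539)
j=10 picked index 10: u0 ∈ [27/539, 1/11)
intersection: [27/539, 4/77)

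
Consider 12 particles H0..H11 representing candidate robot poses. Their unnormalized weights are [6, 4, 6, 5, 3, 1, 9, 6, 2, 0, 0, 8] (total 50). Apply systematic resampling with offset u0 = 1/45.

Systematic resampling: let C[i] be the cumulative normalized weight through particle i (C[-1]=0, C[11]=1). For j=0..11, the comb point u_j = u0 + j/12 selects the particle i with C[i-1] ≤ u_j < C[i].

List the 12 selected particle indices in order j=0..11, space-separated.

C = [3/25, 1/5, 8/25, 21/50, 12/25, 1/2, 17/25, 4/5, 21/25, 21/25, 21/25, 1]
j=0: u_0=1/45 ∈ [0, 3/25) → index 0
j=1: u_1=19/180 ∈ [0, 3/25) → index 0
j=2: u_2=17/90 ∈ [3/25, 1/5) → index 1
j=3: u_3=49/180 ∈ [1/5, 8/25) → index 2
j=4: u_4=16/45 ∈ [8/25, 21/50) → index 3
j=5: u_5=79/180 ∈ [21/50, 12/25) → index 4
j=6: u_6=47/90 ∈ [1/2, 17/25) → index 6
j=7: u_7=109/180 ∈ [1/2, 17/25) → index 6
j=8: u_8=31/45 ∈ [17/25, 4/5) → index 7
j=9: u_9=139/180 ∈ [17/25, 4/5) → index 7
j=10: u_10=77/90 ∈ [21/25, 1) → index 11
j=11: u_11=169/180 ∈ [21/25, 1) → index 11

0 0 1 2 3 4 6 6 7 7 11 11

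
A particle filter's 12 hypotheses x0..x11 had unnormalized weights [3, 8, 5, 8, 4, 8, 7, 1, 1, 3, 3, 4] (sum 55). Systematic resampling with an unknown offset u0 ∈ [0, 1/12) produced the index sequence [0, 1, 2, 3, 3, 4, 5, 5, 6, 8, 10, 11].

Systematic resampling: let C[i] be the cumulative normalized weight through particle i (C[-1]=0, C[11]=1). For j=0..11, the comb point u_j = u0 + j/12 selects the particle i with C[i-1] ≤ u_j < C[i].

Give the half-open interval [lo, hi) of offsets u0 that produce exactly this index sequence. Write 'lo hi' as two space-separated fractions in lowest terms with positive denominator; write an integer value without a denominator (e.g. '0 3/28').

1/20 3/55

C = [3/55, 1/5, 16/55, 24/55, 28/55, 36/55, 43/55, 4/5, 9/11, 48/55, 51/55, 1]
j=0 picked index 0: u0 ∈ [0, 3/55)
j=1 picked index 1: u0 ∈ [-19/660, 7/60)
j=2 picked index 2: u0 ∈ [1/30, 41/330)
j=3 picked index 3: u0 ∈ [9/220, 41/220)
j=4 picked index 3: u0 ∈ [-7/165, 17/165)
j=5 picked index 4: u0 ∈ [13/660, 61/660)
j=6 picked index 5: u0 ∈ [1/110, 17/110)
j=7 picked index 5: u0 ∈ [-49/660, 47/660)
j=8 picked index 6: u0 ∈ [-2/165, 19/165)
j=9 picked index 8: u0 ∈ [1/20, 3/44)
j=10 picked index 10: u0 ∈ [13/330, 31/330)
j=11 picked index 11: u0 ∈ [7/660, 1/12)
intersection: [1/20, 3/55)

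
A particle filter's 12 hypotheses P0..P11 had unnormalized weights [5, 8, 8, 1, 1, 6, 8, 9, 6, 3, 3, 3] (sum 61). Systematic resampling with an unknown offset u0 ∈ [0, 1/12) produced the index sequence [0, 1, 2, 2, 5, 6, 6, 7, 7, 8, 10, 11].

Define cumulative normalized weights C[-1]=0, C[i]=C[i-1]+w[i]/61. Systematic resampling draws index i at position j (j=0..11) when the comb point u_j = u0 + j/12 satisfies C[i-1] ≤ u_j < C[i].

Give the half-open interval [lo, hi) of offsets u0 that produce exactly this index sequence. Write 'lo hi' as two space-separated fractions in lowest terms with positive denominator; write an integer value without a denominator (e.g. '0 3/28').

25/366 5/61

C = [5/61, 13/61, 21/61, 22/61, 23/61, 29/61, 37/61, 46/61, 52/61, 55/61, 58/61, 1]
j=0 picked index 0: u0 ∈ [0, 5/61)
j=1 picked index 1: u0 ∈ [-1/732, 95/732)
j=2 picked index 2: u0 ∈ [17/366, 65/366)
j=3 picked index 2: u0 ∈ [-9/244, 23/244)
j=4 picked index 5: u0 ∈ [8/183, 26/183)
j=5 picked index 6: u0 ∈ [43/732, 139/732)
j=6 picked index 6: u0 ∈ [-3/122, 13/122)
j=7 picked index 7: u0 ∈ [17/732, 125/732)
j=8 picked index 7: u0 ∈ [-11/183, 16/183)
j=9 picked index 8: u0 ∈ [1/244, 25/244)
j=10 picked index 10: u0 ∈ [25/366, 43/366)
j=11 picked index 11: u0 ∈ [25/732, 1/12)
intersection: [25/366, 5/61)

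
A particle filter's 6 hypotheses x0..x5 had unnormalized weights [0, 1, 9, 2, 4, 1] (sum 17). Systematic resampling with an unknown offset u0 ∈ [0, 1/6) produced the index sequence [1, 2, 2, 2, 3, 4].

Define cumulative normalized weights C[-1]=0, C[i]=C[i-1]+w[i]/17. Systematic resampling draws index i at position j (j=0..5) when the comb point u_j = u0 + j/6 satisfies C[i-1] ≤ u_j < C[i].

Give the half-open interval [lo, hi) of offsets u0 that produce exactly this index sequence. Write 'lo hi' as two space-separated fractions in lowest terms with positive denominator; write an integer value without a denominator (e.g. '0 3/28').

C = [0, 1/17, 10/17, 12/17, 16/17, 1]
j=0 picked index 1: u0 ∈ [0, 1/17)
j=1 picked index 2: u0 ∈ [-11/102, 43/102)
j=2 picked index 2: u0 ∈ [-14/51, 13/51)
j=3 picked index 2: u0 ∈ [-15/34, 3/34)
j=4 picked index 3: u0 ∈ [-4/51, 2/51)
j=5 picked index 4: u0 ∈ [-13/102, 11/102)
intersection: [0, 2/51)

0 2/51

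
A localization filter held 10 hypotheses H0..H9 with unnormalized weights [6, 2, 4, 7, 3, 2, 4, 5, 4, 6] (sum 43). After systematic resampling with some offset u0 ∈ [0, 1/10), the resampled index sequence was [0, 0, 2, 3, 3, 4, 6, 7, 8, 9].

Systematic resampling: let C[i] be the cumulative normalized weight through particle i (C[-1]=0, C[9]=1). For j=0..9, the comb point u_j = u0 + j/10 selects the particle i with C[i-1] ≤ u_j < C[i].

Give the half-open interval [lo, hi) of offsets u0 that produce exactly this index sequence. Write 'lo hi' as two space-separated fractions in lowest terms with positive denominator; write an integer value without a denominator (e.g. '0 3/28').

C = [6/43, 8/43, 12/43, 19/43, 22/43, 24/43, 28/43, 33/43, 37/43, 1]
j=0 picked index 0: u0 ∈ [0, 6/43)
j=1 picked index 0: u0 ∈ [-1/10, 17/430)
j=2 picked index 2: u0 ∈ [-3/215, 17/215)
j=3 picked index 3: u0 ∈ [-9/430, 61/430)
j=4 picked index 3: u0 ∈ [-26/215, 9/215)
j=5 picked index 4: u0 ∈ [-5/86, 1/86)
j=6 picked index 6: u0 ∈ [-9/215, 11/215)
j=7 picked index 7: u0 ∈ [-21/430, 29/430)
j=8 picked index 8: u0 ∈ [-7/215, 13/215)
j=9 picked index 9: u0 ∈ [-17/430, 1/10)
intersection: [0, 1/86)

0 1/86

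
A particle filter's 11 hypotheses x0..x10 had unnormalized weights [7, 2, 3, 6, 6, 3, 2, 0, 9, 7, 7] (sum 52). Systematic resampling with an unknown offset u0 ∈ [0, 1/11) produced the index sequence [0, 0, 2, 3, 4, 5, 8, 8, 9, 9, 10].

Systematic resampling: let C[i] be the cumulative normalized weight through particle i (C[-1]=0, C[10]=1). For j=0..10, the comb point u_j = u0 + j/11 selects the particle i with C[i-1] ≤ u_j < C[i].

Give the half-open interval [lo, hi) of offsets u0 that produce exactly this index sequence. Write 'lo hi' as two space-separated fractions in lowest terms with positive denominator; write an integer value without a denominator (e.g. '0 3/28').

7/572 25/572

C = [7/52, 9/52, 3/13, 9/26, 6/13, 27/52, 29/52, 29/52, 19/26, 45/52, 1]
j=0 picked index 0: u0 ∈ [0, 7/52)
j=1 picked index 0: u0 ∈ [-1/11, 25/572)
j=2 picked index 2: u0 ∈ [-5/572, 7/143)
j=3 picked index 3: u0 ∈ [-6/143, 21/286)
j=4 picked index 4: u0 ∈ [-5/286, 14/143)
j=5 picked index 5: u0 ∈ [1/143, 37/572)
j=6 picked index 8: u0 ∈ [7/572, 53/286)
j=7 picked index 8: u0 ∈ [-45/572, 27/286)
j=8 picked index 9: u0 ∈ [1/286, 79/572)
j=9 picked index 9: u0 ∈ [-25/286, 27/572)
j=10 picked index 10: u0 ∈ [-25/572, 1/11)
intersection: [7/572, 25/572)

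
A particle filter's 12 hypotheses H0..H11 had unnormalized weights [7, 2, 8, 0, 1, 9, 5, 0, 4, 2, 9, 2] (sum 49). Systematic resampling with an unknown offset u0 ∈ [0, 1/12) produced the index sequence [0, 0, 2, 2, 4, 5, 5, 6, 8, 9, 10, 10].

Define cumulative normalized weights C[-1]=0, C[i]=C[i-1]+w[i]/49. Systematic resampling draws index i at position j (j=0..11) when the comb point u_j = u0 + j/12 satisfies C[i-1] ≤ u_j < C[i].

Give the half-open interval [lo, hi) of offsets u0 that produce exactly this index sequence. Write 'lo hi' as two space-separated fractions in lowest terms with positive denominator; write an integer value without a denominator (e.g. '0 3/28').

5/294 5/196

C = [1/7, 9/49, 17/49, 17/49, 18/49, 27/49, 32/49, 32/49, 36/49, 38/49, 47/49, 1]
j=0 picked index 0: u0 ∈ [0, 1/7)
j=1 picked index 0: u0 ∈ [-1/12, 5/84)
j=2 picked index 2: u0 ∈ [5/294, 53/294)
j=3 picked index 2: u0 ∈ [-13/196, 19/196)
j=4 picked index 4: u0 ∈ [2/147, 5/147)
j=5 picked index 5: u0 ∈ [-29/588, 79/588)
j=6 picked index 5: u0 ∈ [-13/98, 5/98)
j=7 picked index 6: u0 ∈ [-19/588, 41/588)
j=8 picked index 8: u0 ∈ [-2/147, 10/147)
j=9 picked index 9: u0 ∈ [-3/196, 5/196)
j=10 picked index 10: u0 ∈ [-17/294, 37/294)
j=11 picked index 10: u0 ∈ [-83/588, 25/588)
intersection: [5/294, 5/196)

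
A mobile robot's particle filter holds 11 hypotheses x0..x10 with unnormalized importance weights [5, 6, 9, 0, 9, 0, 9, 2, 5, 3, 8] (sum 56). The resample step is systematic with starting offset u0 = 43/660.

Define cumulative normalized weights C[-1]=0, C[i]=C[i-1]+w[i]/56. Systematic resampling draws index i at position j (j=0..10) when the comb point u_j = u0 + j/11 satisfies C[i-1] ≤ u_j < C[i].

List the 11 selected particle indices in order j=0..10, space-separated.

0 1 2 2 4 6 6 7 8 10 10

C = [5/56, 11/56, 5/14, 5/14, 29/56, 29/56, 19/28, 5/7, 45/56, 6/7, 1]
j=0: u_0=43/660 ∈ [0, 5/56) → index 0
j=1: u_1=103/660 ∈ [5/56, 11/56) → index 1
j=2: u_2=163/660 ∈ [11/56, 5/14) → index 2
j=3: u_3=223/660 ∈ [11/56, 5/14) → index 2
j=4: u_4=283/660 ∈ [5/14, 29/56) → index 4
j=5: u_5=343/660 ∈ [29/56, 19/28) → index 6
j=6: u_6=403/660 ∈ [29/56, 19/28) → index 6
j=7: u_7=463/660 ∈ [19/28, 5/7) → index 7
j=8: u_8=523/660 ∈ [5/7, 45/56) → index 8
j=9: u_9=53/60 ∈ [6/7, 1) → index 10
j=10: u_10=643/660 ∈ [6/7, 1) → index 10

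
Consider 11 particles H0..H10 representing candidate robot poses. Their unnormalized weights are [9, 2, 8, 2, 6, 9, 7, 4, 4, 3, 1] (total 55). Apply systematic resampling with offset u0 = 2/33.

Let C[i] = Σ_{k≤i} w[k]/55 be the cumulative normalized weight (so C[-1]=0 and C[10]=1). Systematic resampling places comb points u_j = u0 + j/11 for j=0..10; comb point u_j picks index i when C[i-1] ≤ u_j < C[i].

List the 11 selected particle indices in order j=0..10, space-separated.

C = [9/55, 1/5, 19/55, 21/55, 27/55, 36/55, 43/55, 47/55, 51/55, 54/55, 1]
j=0: u_0=2/33 ∈ [0, 9/55) → index 0
j=1: u_1=5/33 ∈ [0, 9/55) → index 0
j=2: u_2=8/33 ∈ [1/5, 19/55) → index 2
j=3: u_3=1/3 ∈ [1/5, 19/55) → index 2
j=4: u_4=14/33 ∈ [21/55, 27/55) → index 4
j=5: u_5=17/33 ∈ [27/55, 36/55) → index 5
j=6: u_6=20/33 ∈ [27/55, 36/55) → index 5
j=7: u_7=23/33 ∈ [36/55, 43/55) → index 6
j=8: u_8=26/33 ∈ [43/55, 47/55) → index 7
j=9: u_9=29/33 ∈ [47/55, 51/55) → index 8
j=10: u_10=32/33 ∈ [51/55, 54/55) → index 9

0 0 2 2 4 5 5 6 7 8 9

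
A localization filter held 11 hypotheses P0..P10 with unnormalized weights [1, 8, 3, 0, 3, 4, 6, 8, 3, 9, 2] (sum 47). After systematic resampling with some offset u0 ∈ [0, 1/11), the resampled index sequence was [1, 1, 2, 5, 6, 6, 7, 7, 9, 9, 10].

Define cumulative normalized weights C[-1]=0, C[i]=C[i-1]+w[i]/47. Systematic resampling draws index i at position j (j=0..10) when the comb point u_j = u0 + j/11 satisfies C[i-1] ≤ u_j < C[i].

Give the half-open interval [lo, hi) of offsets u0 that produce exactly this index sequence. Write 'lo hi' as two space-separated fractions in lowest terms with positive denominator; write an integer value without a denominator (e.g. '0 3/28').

C = [1/47, 9/47, 12/47, 12/47, 15/47, 19/47, 25/47, 33/47, 36/47, 45/47, 1]
j=0 picked index 1: u0 ∈ [1/47, 9/47)
j=1 picked index 1: u0 ∈ [-36/517, 52/517)
j=2 picked index 2: u0 ∈ [5/517, 38/517)
j=3 picked index 5: u0 ∈ [24/517, 68/517)
j=4 picked index 6: u0 ∈ [21/517, 87/517)
j=5 picked index 6: u0 ∈ [-26/517, 40/517)
j=6 picked index 7: u0 ∈ [-7/517, 81/517)
j=7 picked index 7: u0 ∈ [-54/517, 34/517)
j=8 picked index 9: u0 ∈ [20/517, 119/517)
j=9 picked index 9: u0 ∈ [-27/517, 72/517)
j=10 picked index 10: u0 ∈ [25/517, 1/11)
intersection: [25/517, 34/517)

25/517 34/517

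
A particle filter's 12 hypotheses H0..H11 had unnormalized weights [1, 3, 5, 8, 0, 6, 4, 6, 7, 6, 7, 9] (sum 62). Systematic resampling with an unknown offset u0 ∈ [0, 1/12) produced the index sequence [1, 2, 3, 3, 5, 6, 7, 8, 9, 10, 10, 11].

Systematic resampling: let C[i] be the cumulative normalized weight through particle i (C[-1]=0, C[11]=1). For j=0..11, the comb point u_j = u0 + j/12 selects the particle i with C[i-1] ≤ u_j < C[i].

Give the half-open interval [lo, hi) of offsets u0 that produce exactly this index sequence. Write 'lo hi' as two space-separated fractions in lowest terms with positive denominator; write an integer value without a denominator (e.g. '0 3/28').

1/62 7/372

C = [1/62, 2/31, 9/62, 17/62, 17/62, 23/62, 27/62, 33/62, 20/31, 23/31, 53/62, 1]
j=0 picked index 1: u0 ∈ [1/62, 2/31)
j=1 picked index 2: u0 ∈ [-7/372, 23/372)
j=2 picked index 3: u0 ∈ [-2/93, 10/93)
j=3 picked index 3: u0 ∈ [-13/124, 3/124)
j=4 picked index 5: u0 ∈ [-11/186, 7/186)
j=5 picked index 6: u0 ∈ [-17/372, 7/372)
j=6 picked index 7: u0 ∈ [-2/31, 1/31)
j=7 picked index 8: u0 ∈ [-19/372, 23/372)
j=8 picked index 9: u0 ∈ [-2/93, 7/93)
j=9 picked index 10: u0 ∈ [-1/124, 13/124)
j=10 picked index 10: u0 ∈ [-17/186, 2/93)
j=11 picked index 11: u0 ∈ [-23/372, 1/12)
intersection: [1/62, 7/372)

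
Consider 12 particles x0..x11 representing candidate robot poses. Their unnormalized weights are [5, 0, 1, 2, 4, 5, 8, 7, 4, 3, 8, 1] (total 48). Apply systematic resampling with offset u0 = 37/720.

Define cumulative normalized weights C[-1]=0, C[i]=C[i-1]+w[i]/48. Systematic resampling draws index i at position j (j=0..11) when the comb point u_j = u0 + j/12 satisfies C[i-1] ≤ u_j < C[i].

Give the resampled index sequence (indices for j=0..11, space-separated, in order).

0 3 4 5 6 6 7 7 8 9 10 10

C = [5/48, 5/48, 1/8, 1/6, 1/4, 17/48, 25/48, 2/3, 3/4, 13/16, 47/48, 1]
j=0: u_0=37/720 ∈ [0, 5/48) → index 0
j=1: u_1=97/720 ∈ [1/8, 1/6) → index 3
j=2: u_2=157/720 ∈ [1/6, 1/4) → index 4
j=3: u_3=217/720 ∈ [1/4, 17/48) → index 5
j=4: u_4=277/720 ∈ [17/48, 25/48) → index 6
j=5: u_5=337/720 ∈ [17/48, 25/48) → index 6
j=6: u_6=397/720 ∈ [25/48, 2/3) → index 7
j=7: u_7=457/720 ∈ [25/48, 2/3) → index 7
j=8: u_8=517/720 ∈ [2/3, 3/4) → index 8
j=9: u_9=577/720 ∈ [3/4, 13/16) → index 9
j=10: u_10=637/720 ∈ [13/16, 47/48) → index 10
j=11: u_11=697/720 ∈ [13/16, 47/48) → index 10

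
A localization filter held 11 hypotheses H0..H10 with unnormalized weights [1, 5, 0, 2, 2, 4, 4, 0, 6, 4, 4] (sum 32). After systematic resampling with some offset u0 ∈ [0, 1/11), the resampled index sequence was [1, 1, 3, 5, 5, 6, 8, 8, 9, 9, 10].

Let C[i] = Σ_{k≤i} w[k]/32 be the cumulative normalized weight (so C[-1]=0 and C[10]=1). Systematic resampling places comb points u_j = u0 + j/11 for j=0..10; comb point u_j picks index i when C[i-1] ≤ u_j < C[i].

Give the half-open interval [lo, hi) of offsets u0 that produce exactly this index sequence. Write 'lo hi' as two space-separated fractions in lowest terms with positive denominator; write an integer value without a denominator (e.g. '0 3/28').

C = [1/32, 3/16, 3/16, 1/4, 5/16, 7/16, 9/16, 9/16, 3/4, 7/8, 1]
j=0 picked index 1: u0 ∈ [1/32, 3/16)
j=1 picked index 1: u0 ∈ [-21/352, 17/176)
j=2 picked index 3: u0 ∈ [1/176, 3/44)
j=3 picked index 5: u0 ∈ [7/176, 29/176)
j=4 picked index 5: u0 ∈ [-9/176, 13/176)
j=5 picked index 6: u0 ∈ [-3/176, 19/176)
j=6 picked index 8: u0 ∈ [3/176, 9/44)
j=7 picked index 8: u0 ∈ [-13/176, 5/44)
j=8 picked index 9: u0 ∈ [1/44, 13/88)
j=9 picked index 9: u0 ∈ [-3/44, 5/88)
j=10 picked index 10: u0 ∈ [-3/88, 1/11)
intersection: [7/176, 5/88)

7/176 5/88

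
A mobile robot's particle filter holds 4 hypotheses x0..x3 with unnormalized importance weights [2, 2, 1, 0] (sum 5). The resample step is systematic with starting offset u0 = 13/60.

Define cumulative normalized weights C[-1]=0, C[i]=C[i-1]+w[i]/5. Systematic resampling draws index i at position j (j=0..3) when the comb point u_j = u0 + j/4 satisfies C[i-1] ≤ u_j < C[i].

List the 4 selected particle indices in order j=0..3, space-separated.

0 1 1 2

C = [2/5, 4/5, 1, 1]
j=0: u_0=13/60 ∈ [0, 2/5) → index 0
j=1: u_1=7/15 ∈ [2/5, 4/5) → index 1
j=2: u_2=43/60 ∈ [2/5, 4/5) → index 1
j=3: u_3=29/30 ∈ [4/5, 1) → index 2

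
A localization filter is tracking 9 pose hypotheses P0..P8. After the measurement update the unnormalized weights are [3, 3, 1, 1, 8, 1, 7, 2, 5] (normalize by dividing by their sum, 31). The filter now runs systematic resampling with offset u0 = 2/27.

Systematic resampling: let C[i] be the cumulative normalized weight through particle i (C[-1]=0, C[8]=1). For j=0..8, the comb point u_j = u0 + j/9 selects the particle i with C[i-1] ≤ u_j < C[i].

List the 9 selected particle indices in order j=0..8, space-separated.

C = [3/31, 6/31, 7/31, 8/31, 16/31, 17/31, 24/31, 26/31, 1]
j=0: u_0=2/27 ∈ [0, 3/31) → index 0
j=1: u_1=5/27 ∈ [3/31, 6/31) → index 1
j=2: u_2=8/27 ∈ [8/31, 16/31) → index 4
j=3: u_3=11/27 ∈ [8/31, 16/31) → index 4
j=4: u_4=14/27 ∈ [16/31, 17/31) → index 5
j=5: u_5=17/27 ∈ [17/31, 24/31) → index 6
j=6: u_6=20/27 ∈ [17/31, 24/31) → index 6
j=7: u_7=23/27 ∈ [26/31, 1) → index 8
j=8: u_8=26/27 ∈ [26/31, 1) → index 8

0 1 4 4 5 6 6 8 8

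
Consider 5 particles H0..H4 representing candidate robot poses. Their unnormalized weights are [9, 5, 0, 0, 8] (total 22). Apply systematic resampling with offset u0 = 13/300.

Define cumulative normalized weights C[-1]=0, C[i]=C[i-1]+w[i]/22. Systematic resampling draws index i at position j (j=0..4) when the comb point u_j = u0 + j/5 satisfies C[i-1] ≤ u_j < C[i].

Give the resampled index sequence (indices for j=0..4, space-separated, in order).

C = [9/22, 7/11, 7/11, 7/11, 1]
j=0: u_0=13/300 ∈ [0, 9/22) → index 0
j=1: u_1=73/300 ∈ [0, 9/22) → index 0
j=2: u_2=133/300 ∈ [9/22, 7/11) → index 1
j=3: u_3=193/300 ∈ [7/11, 1) → index 4
j=4: u_4=253/300 ∈ [7/11, 1) → index 4

0 0 1 4 4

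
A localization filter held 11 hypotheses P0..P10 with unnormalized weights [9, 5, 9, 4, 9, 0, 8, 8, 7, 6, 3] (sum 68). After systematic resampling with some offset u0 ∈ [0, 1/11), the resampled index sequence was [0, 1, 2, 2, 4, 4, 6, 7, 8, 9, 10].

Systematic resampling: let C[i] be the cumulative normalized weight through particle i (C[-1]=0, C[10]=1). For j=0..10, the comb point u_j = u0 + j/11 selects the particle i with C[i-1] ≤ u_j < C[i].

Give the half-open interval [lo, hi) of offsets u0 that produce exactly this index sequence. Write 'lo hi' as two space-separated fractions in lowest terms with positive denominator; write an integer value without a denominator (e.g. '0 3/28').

C = [9/68, 7/34, 23/68, 27/68, 9/17, 9/17, 11/17, 13/17, 59/68, 65/68, 1]
j=0 picked index 0: u0 ∈ [0, 9/68)
j=1 picked index 1: u0 ∈ [31/748, 43/374)
j=2 picked index 2: u0 ∈ [9/374, 117/748)
j=3 picked index 2: u0 ∈ [-25/374, 49/748)
j=4 picked index 4: u0 ∈ [25/748, 31/187)
j=5 picked index 4: u0 ∈ [-43/748, 14/187)
j=6 picked index 6: u0 ∈ [-3/187, 19/187)
j=7 picked index 7: u0 ∈ [2/187, 24/187)
j=8 picked index 8: u0 ∈ [7/187, 105/748)
j=9 picked index 9: u0 ∈ [37/748, 103/748)
j=10 picked index 10: u0 ∈ [35/748, 1/11)
intersection: [37/748, 49/748)

37/748 49/748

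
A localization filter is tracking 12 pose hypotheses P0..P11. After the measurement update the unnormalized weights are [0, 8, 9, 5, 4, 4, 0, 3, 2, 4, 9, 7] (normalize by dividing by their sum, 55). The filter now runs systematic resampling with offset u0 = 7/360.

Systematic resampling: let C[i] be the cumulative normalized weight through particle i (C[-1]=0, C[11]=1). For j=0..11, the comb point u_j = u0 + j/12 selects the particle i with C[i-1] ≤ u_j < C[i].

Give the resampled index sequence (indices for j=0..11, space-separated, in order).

C = [0, 8/55, 17/55, 2/5, 26/55, 6/11, 6/11, 3/5, 7/11, 39/55, 48/55, 1]
j=0: u_0=7/360 ∈ [0, 8/55) → index 1
j=1: u_1=37/360 ∈ [0, 8/55) → index 1
j=2: u_2=67/360 ∈ [8/55, 17/55) → index 2
j=3: u_3=97/360 ∈ [8/55, 17/55) → index 2
j=4: u_4=127/360 ∈ [17/55, 2/5) → index 3
j=5: u_5=157/360 ∈ [2/5, 26/55) → index 4
j=6: u_6=187/360 ∈ [26/55, 6/11) → index 5
j=7: u_7=217/360 ∈ [3/5, 7/11) → index 8
j=8: u_8=247/360 ∈ [7/11, 39/55) → index 9
j=9: u_9=277/360 ∈ [39/55, 48/55) → index 10
j=10: u_10=307/360 ∈ [39/55, 48/55) → index 10
j=11: u_11=337/360 ∈ [48/55, 1) → index 11

1 1 2 2 3 4 5 8 9 10 10 11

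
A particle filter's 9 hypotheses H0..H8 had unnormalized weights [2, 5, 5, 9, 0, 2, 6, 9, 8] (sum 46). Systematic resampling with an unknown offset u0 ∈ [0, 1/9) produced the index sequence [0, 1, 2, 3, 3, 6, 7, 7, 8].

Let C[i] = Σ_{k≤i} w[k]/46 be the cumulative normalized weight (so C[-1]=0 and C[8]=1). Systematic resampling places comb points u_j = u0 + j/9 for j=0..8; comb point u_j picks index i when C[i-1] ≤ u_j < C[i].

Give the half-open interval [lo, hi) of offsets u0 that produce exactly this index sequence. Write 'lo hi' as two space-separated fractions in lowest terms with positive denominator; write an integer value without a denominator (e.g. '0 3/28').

0 5/414

C = [1/23, 7/46, 6/23, 21/46, 21/46, 1/2, 29/46, 19/23, 1]
j=0 picked index 0: u0 ∈ [0, 1/23)
j=1 picked index 1: u0 ∈ [-14/207, 17/414)
j=2 picked index 2: u0 ∈ [-29/414, 8/207)
j=3 picked index 3: u0 ∈ [-5/69, 17/138)
j=4 picked index 3: u0 ∈ [-38/207, 5/414)
j=5 picked index 6: u0 ∈ [-1/18, 31/414)
j=6 picked index 7: u0 ∈ [-5/138, 11/69)
j=7 picked index 7: u0 ∈ [-61/414, 10/207)
j=8 picked index 8: u0 ∈ [-13/207, 1/9)
intersection: [0, 5/414)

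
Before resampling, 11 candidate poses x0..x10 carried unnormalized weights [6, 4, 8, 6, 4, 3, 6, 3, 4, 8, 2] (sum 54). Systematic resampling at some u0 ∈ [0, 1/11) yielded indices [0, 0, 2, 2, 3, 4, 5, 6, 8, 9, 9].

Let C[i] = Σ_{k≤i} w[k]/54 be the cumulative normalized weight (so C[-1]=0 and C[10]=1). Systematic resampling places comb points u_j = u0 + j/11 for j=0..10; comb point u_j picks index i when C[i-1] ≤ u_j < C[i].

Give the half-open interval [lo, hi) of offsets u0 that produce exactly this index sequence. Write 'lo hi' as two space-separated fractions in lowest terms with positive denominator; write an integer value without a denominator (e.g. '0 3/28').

C = [1/9, 5/27, 1/3, 4/9, 14/27, 31/54, 37/54, 20/27, 22/27, 26/27, 1]
j=0 picked index 0: u0 ∈ [0, 1/9)
j=1 picked index 0: u0 ∈ [-1/11, 2/99)
j=2 picked index 2: u0 ∈ [1/297, 5/33)
j=3 picked index 2: u0 ∈ [-26/297, 2/33)
j=4 picked index 3: u0 ∈ [-1/33, 8/99)
j=5 picked index 4: u0 ∈ [-1/99, 19/297)
j=6 picked index 5: u0 ∈ [-8/297, 17/594)
j=7 picked index 6: u0 ∈ [-37/594, 29/594)
j=8 picked index 8: u0 ∈ [4/297, 26/297)
j=9 picked index 9: u0 ∈ [-1/297, 43/297)
j=10 picked index 9: u0 ∈ [-28/297, 16/297)
intersection: [4/297, 2/99)

4/297 2/99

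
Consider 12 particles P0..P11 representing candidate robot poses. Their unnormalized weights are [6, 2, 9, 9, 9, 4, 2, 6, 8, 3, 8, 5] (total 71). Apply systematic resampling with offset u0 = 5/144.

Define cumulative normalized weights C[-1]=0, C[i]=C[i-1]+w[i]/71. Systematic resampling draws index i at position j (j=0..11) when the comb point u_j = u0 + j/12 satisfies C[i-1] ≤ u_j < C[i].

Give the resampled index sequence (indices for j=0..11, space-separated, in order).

C = [6/71, 8/71, 17/71, 26/71, 35/71, 39/71, 41/71, 47/71, 55/71, 58/71, 66/71, 1]
j=0: u_0=5/144 ∈ [0, 6/71) → index 0
j=1: u_1=17/144 ∈ [8/71, 17/71) → index 2
j=2: u_2=29/144 ∈ [8/71, 17/71) → index 2
j=3: u_3=41/144 ∈ [17/71, 26/71) → index 3
j=4: u_4=53/144 ∈ [26/71, 35/71) → index 4
j=5: u_5=65/144 ∈ [26/71, 35/71) → index 4
j=6: u_6=77/144 ∈ [35/71, 39/71) → index 5
j=7: u_7=89/144 ∈ [41/71, 47/71) → index 7
j=8: u_8=101/144 ∈ [47/71, 55/71) → index 8
j=9: u_9=113/144 ∈ [55/71, 58/71) → index 9
j=10: u_10=125/144 ∈ [58/71, 66/71) → index 10
j=11: u_11=137/144 ∈ [66/71, 1) → index 11

0 2 2 3 4 4 5 7 8 9 10 11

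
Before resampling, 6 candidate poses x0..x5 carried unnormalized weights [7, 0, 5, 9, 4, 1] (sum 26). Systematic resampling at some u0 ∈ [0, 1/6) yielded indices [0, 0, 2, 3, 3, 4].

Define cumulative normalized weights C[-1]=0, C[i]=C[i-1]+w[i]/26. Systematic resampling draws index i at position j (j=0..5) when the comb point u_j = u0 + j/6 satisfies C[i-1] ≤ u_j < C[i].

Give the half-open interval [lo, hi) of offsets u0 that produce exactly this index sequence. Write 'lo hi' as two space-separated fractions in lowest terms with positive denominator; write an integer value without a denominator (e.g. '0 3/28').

0 4/39

C = [7/26, 7/26, 6/13, 21/26, 25/26, 1]
j=0 picked index 0: u0 ∈ [0, 7/26)
j=1 picked index 0: u0 ∈ [-1/6, 4/39)
j=2 picked index 2: u0 ∈ [-5/78, 5/39)
j=3 picked index 3: u0 ∈ [-1/26, 4/13)
j=4 picked index 3: u0 ∈ [-8/39, 11/78)
j=5 picked index 4: u0 ∈ [-1/39, 5/39)
intersection: [0, 4/39)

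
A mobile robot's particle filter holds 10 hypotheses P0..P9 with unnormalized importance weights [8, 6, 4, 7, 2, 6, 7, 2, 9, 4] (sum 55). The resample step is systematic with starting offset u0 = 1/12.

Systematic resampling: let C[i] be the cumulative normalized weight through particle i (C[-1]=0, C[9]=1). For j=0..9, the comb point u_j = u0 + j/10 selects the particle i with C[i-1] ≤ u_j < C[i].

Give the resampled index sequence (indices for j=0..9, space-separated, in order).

C = [8/55, 14/55, 18/55, 5/11, 27/55, 3/5, 8/11, 42/55, 51/55, 1]
j=0: u_0=1/12 ∈ [0, 8/55) → index 0
j=1: u_1=11/60 ∈ [8/55, 14/55) → index 1
j=2: u_2=17/60 ∈ [14/55, 18/55) → index 2
j=3: u_3=23/60 ∈ [18/55, 5/11) → index 3
j=4: u_4=29/60 ∈ [5/11, 27/55) → index 4
j=5: u_5=7/12 ∈ [27/55, 3/5) → index 5
j=6: u_6=41/60 ∈ [3/5, 8/11) → index 6
j=7: u_7=47/60 ∈ [42/55, 51/55) → index 8
j=8: u_8=53/60 ∈ [42/55, 51/55) → index 8
j=9: u_9=59/60 ∈ [51/55, 1) → index 9

0 1 2 3 4 5 6 8 8 9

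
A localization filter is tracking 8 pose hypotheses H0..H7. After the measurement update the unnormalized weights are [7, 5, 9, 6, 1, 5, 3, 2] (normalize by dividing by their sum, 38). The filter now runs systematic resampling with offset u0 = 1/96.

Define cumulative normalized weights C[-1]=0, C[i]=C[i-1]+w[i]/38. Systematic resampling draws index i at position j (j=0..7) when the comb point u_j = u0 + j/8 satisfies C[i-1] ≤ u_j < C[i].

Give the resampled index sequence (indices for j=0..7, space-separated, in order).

C = [7/38, 6/19, 21/38, 27/38, 14/19, 33/38, 18/19, 1]
j=0: u_0=1/96 ∈ [0, 7/38) → index 0
j=1: u_1=13/96 ∈ [0, 7/38) → index 0
j=2: u_2=25/96 ∈ [7/38, 6/19) → index 1
j=3: u_3=37/96 ∈ [6/19, 21/38) → index 2
j=4: u_4=49/96 ∈ [6/19, 21/38) → index 2
j=5: u_5=61/96 ∈ [21/38, 27/38) → index 3
j=6: u_6=73/96 ∈ [14/19, 33/38) → index 5
j=7: u_7=85/96 ∈ [33/38, 18/19) → index 6

0 0 1 2 2 3 5 6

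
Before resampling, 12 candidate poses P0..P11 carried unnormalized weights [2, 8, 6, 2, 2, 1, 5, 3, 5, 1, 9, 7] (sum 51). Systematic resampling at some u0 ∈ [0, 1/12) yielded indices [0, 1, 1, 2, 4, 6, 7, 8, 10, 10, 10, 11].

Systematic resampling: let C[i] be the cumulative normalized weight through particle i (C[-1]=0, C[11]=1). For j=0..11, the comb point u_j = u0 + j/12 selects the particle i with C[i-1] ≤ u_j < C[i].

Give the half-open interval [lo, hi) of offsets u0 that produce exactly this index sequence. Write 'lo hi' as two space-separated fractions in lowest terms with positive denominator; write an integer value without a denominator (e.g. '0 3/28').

1/51 1/34

C = [2/51, 10/51, 16/51, 6/17, 20/51, 7/17, 26/51, 29/51, 2/3, 35/51, 44/51, 1]
j=0 picked index 0: u0 ∈ [0, 2/51)
j=1 picked index 1: u0 ∈ [-3/68, 23/204)
j=2 picked index 1: u0 ∈ [-13/102, 1/34)
j=3 picked index 2: u0 ∈ [-11/204, 13/204)
j=4 picked index 4: u0 ∈ [1/51, 1/17)
j=5 picked index 6: u0 ∈ [-1/204, 19/204)
j=6 picked index 7: u0 ∈ [1/102, 7/102)
j=7 picked index 8: u0 ∈ [-1/68, 1/12)
j=8 picked index 10: u0 ∈ [1/51, 10/51)
j=9 picked index 10: u0 ∈ [-13/204, 23/204)
j=10 picked index 10: u0 ∈ [-5/34, 1/34)
j=11 picked index 11: u0 ∈ [-11/204, 1/12)
intersection: [1/51, 1/34)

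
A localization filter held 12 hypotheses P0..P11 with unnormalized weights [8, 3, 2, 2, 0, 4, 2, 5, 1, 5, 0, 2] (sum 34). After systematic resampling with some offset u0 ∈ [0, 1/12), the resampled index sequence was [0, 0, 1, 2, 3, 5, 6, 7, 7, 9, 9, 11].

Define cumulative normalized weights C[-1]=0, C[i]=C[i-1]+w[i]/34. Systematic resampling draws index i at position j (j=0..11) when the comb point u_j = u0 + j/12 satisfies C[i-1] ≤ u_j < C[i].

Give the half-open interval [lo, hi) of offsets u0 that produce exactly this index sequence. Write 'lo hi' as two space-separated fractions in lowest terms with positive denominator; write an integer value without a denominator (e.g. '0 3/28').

C = [4/17, 11/34, 13/34, 15/34, 15/34, 19/34, 21/34, 13/17, 27/34, 16/17, 16/17, 1]
j=0 picked index 0: u0 ∈ [0, 4/17)
j=1 picked index 0: u0 ∈ [-1/12, 31/204)
j=2 picked index 1: u0 ∈ [7/102, 8/51)
j=3 picked index 2: u0 ∈ [5/68, 9/68)
j=4 picked index 3: u0 ∈ [5/102, 11/102)
j=5 picked index 5: u0 ∈ [5/204, 29/204)
j=6 picked index 6: u0 ∈ [1/17, 2/17)
j=7 picked index 7: u0 ∈ [7/204, 37/204)
j=8 picked index 7: u0 ∈ [-5/102, 5/51)
j=9 picked index 9: u0 ∈ [3/68, 13/68)
j=10 picked index 9: u0 ∈ [-2/51, 11/102)
j=11 picked index 11: u0 ∈ [5/204, 1/12)
intersection: [5/68, 1/12)

5/68 1/12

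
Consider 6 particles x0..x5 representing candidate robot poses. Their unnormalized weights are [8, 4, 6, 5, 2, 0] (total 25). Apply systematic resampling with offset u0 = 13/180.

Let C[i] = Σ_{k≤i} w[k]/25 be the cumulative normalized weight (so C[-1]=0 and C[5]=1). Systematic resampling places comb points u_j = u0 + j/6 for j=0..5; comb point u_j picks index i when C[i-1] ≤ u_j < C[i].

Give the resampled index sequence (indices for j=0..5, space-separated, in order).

0 0 1 2 3 3

C = [8/25, 12/25, 18/25, 23/25, 1, 1]
j=0: u_0=13/180 ∈ [0, 8/25) → index 0
j=1: u_1=43/180 ∈ [0, 8/25) → index 0
j=2: u_2=73/180 ∈ [8/25, 12/25) → index 1
j=3: u_3=103/180 ∈ [12/25, 18/25) → index 2
j=4: u_4=133/180 ∈ [18/25, 23/25) → index 3
j=5: u_5=163/180 ∈ [18/25, 23/25) → index 3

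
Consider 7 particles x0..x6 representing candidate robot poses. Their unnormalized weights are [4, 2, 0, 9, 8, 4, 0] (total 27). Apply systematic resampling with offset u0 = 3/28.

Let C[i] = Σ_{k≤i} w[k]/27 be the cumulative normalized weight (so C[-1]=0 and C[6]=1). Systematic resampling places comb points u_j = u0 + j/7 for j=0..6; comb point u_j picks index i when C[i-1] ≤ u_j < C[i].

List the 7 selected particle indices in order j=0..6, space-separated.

C = [4/27, 2/9, 2/9, 5/9, 23/27, 1, 1]
j=0: u_0=3/28 ∈ [0, 4/27) → index 0
j=1: u_1=1/4 ∈ [2/9, 5/9) → index 3
j=2: u_2=11/28 ∈ [2/9, 5/9) → index 3
j=3: u_3=15/28 ∈ [2/9, 5/9) → index 3
j=4: u_4=19/28 ∈ [5/9, 23/27) → index 4
j=5: u_5=23/28 ∈ [5/9, 23/27) → index 4
j=6: u_6=27/28 ∈ [23/27, 1) → index 5

0 3 3 3 4 4 5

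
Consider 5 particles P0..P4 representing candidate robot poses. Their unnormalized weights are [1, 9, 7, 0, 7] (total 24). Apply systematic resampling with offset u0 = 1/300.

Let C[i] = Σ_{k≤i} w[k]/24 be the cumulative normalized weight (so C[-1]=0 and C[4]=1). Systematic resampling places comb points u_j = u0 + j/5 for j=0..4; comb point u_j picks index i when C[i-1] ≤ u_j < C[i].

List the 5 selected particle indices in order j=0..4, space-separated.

0 1 1 2 4

C = [1/24, 5/12, 17/24, 17/24, 1]
j=0: u_0=1/300 ∈ [0, 1/24) → index 0
j=1: u_1=61/300 ∈ [1/24, 5/12) → index 1
j=2: u_2=121/300 ∈ [1/24, 5/12) → index 1
j=3: u_3=181/300 ∈ [5/12, 17/24) → index 2
j=4: u_4=241/300 ∈ [17/24, 1) → index 4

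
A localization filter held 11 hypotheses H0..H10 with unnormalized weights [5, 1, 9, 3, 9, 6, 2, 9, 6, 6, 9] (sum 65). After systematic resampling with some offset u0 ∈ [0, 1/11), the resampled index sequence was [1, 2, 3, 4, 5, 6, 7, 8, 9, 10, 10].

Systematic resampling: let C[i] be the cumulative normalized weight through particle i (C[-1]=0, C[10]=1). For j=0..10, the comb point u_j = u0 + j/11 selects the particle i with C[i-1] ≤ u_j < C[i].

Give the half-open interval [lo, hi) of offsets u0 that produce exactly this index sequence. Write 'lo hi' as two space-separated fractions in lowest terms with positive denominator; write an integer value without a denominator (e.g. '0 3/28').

C = [1/13, 6/65, 3/13, 18/65, 27/65, 33/65, 7/13, 44/65, 10/13, 56/65, 1]
j=0 picked index 1: u0 ∈ [1/13, 6/65)
j=1 picked index 2: u0 ∈ [1/715, 20/143)
j=2 picked index 3: u0 ∈ [7/143, 68/715)
j=3 picked index 4: u0 ∈ [3/715, 102/715)
j=4 picked index 5: u0 ∈ [37/715, 103/715)
j=5 picked index 6: u0 ∈ [38/715, 12/143)
j=6 picked index 7: u0 ∈ [-1/143, 94/715)
j=7 picked index 8: u0 ∈ [29/715, 19/143)
j=8 picked index 9: u0 ∈ [6/143, 96/715)
j=9 picked index 10: u0 ∈ [31/715, 2/11)
j=10 picked index 10: u0 ∈ [-34/715, 1/11)
intersection: [1/13, 12/143)

1/13 12/143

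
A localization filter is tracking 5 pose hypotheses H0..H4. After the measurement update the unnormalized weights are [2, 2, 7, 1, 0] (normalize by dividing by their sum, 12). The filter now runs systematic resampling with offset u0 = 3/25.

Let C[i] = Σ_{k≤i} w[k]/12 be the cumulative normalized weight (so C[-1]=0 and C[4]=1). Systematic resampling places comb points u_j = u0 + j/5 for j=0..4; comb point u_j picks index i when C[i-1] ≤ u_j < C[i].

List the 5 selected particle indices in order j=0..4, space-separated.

0 1 2 2 3

C = [1/6, 1/3, 11/12, 1, 1]
j=0: u_0=3/25 ∈ [0, 1/6) → index 0
j=1: u_1=8/25 ∈ [1/6, 1/3) → index 1
j=2: u_2=13/25 ∈ [1/3, 11/12) → index 2
j=3: u_3=18/25 ∈ [1/3, 11/12) → index 2
j=4: u_4=23/25 ∈ [11/12, 1) → index 3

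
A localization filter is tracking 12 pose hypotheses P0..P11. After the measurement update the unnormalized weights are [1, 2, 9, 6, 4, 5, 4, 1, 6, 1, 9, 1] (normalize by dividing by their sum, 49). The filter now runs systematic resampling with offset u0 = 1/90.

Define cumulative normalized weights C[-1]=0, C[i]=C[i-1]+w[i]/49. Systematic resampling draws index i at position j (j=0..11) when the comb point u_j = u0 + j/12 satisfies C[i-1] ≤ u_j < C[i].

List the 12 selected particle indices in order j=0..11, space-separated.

C = [1/49, 3/49, 12/49, 18/49, 22/49, 27/49, 31/49, 32/49, 38/49, 39/49, 48/49, 1]
j=0: u_0=1/90 ∈ [0, 1/49) → index 0
j=1: u_1=17/180 ∈ [3/49, 12/49) → index 2
j=2: u_2=8/45 ∈ [3/49, 12/49) → index 2
j=3: u_3=47/180 ∈ [12/49, 18/49) → index 3
j=4: u_4=31/90 ∈ [12/49, 18/49) → index 3
j=5: u_5=77/180 ∈ [18/49, 22/49) → index 4
j=6: u_6=23/45 ∈ [22/49, 27/49) → index 5
j=7: u_7=107/180 ∈ [27/49, 31/49) → index 6
j=8: u_8=61/90 ∈ [32/49, 38/49) → index 8
j=9: u_9=137/180 ∈ [32/49, 38/49) → index 8
j=10: u_10=38/45 ∈ [39/49, 48/49) → index 10
j=11: u_11=167/180 ∈ [39/49, 48/49) → index 10

0 2 2 3 3 4 5 6 8 8 10 10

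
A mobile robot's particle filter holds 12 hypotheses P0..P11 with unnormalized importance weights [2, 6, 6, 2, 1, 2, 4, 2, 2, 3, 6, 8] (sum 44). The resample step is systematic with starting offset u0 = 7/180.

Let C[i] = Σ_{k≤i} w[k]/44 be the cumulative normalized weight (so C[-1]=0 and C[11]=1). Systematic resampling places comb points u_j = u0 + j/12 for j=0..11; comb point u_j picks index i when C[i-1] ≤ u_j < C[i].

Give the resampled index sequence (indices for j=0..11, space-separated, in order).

0 1 2 2 4 6 7 9 10 10 11 11

C = [1/22, 2/11, 7/22, 4/11, 17/44, 19/44, 23/44, 25/44, 27/44, 15/22, 9/11, 1]
j=0: u_0=7/180 ∈ [0, 1/22) → index 0
j=1: u_1=11/90 ∈ [1/22, 2/11) → index 1
j=2: u_2=37/180 ∈ [2/11, 7/22) → index 2
j=3: u_3=13/45 ∈ [2/11, 7/22) → index 2
j=4: u_4=67/180 ∈ [4/11, 17/44) → index 4
j=5: u_5=41/90 ∈ [19/44, 23/44) → index 6
j=6: u_6=97/180 ∈ [23/44, 25/44) → index 7
j=7: u_7=28/45 ∈ [27/44, 15/22) → index 9
j=8: u_8=127/180 ∈ [15/22, 9/11) → index 10
j=9: u_9=71/90 ∈ [15/22, 9/11) → index 10
j=10: u_10=157/180 ∈ [9/11, 1) → index 11
j=11: u_11=43/45 ∈ [9/11, 1) → index 11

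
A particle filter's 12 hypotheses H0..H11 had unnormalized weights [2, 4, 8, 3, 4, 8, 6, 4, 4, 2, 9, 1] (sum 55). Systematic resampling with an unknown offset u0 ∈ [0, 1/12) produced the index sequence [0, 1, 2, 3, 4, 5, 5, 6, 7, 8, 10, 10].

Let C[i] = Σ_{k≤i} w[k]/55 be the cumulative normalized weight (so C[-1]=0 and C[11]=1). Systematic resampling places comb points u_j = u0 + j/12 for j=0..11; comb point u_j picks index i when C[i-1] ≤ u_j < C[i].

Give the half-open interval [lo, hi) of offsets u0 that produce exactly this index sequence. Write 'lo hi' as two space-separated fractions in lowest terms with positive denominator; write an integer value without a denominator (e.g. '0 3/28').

1/220 17/660

C = [2/55, 6/55, 14/55, 17/55, 21/55, 29/55, 7/11, 39/55, 43/55, 9/11, 54/55, 1]
j=0 picked index 0: u0 ∈ [0, 2/55)
j=1 picked index 1: u0 ∈ [-31/660, 17/660)
j=2 picked index 2: u0 ∈ [-19/330, 29/330)
j=3 picked index 3: u0 ∈ [1/220, 13/220)
j=4 picked index 4: u0 ∈ [-4/165, 8/165)
j=5 picked index 5: u0 ∈ [-23/660, 73/660)
j=6 picked index 5: u0 ∈ [-13/110, 3/110)
j=7 picked index 6: u0 ∈ [-37/660, 7/132)
j=8 picked index 7: u0 ∈ [-1/33, 7/165)
j=9 picked index 8: u0 ∈ [-9/220, 7/220)
j=10 picked index 10: u0 ∈ [-1/66, 49/330)
j=11 picked index 10: u0 ∈ [-13/132, 43/660)
intersection: [1/220, 17/660)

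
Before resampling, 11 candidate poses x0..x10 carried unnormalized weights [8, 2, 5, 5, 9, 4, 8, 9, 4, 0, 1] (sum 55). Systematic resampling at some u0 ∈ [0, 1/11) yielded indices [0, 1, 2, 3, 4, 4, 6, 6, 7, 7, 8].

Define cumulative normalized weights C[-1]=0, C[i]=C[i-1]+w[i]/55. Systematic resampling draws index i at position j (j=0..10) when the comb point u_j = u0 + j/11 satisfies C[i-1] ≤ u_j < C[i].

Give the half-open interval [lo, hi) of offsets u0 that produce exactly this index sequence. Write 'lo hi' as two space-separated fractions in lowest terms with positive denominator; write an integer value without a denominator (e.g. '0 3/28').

C = [8/55, 2/11, 3/11, 4/11, 29/55, 3/5, 41/55, 10/11, 54/55, 54/55, 1]
j=0 picked index 0: u0 ∈ [0, 8/55)
j=1 picked index 1: u0 ∈ [3/55, 1/11)
j=2 picked index 2: u0 ∈ [0, 1/11)
j=3 picked index 3: u0 ∈ [0, 1/11)
j=4 picked index 4: u0 ∈ [0, 9/55)
j=5 picked index 4: u0 ∈ [-1/11, 4/55)
j=6 picked index 6: u0 ∈ [3/55, 1/5)
j=7 picked index 6: u0 ∈ [-2/55, 6/55)
j=8 picked index 7: u0 ∈ [1/55, 2/11)
j=9 picked index 7: u0 ∈ [-4/55, 1/11)
j=10 picked index 8: u0 ∈ [0, 4/55)
intersection: [3/55, 4/55)

3/55 4/55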